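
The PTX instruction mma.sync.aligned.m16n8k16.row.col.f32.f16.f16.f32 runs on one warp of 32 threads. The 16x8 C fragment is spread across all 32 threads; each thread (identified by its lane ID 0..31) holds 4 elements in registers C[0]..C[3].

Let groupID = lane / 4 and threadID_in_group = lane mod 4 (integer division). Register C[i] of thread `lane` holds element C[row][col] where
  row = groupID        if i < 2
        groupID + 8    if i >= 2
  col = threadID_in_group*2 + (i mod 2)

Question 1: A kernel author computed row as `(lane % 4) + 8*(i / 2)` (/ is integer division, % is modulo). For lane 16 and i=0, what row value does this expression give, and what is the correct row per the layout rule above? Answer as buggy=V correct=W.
`(lane % 4) + 8*(i / 2)`[16,0]⇒0
lane 16⇒16/4=4, 16 mod 4=0
i=0  r:4+0⇒4  c:2·0+0⇒0
row: 0 vs 4

buggy=0 correct=4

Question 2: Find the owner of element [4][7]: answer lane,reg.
r:4=>grp=4,rB=0  c:7=>tig=3,lo=1
L=4*4+3=19  i=0*2+1=1

19,1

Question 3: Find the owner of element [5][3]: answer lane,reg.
r: 5->gid=5,r8=0  c: 3->tid=1,i&1=1
L=5*4+1=21  i=0*2+1=1

21,1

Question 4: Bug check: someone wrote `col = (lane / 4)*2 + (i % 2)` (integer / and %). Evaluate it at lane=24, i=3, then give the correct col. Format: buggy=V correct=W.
buggy=13 correct=1

`(lane / 4)*2 + (i % 2)`[24,3]=>13
lane 24=>24/4=6, 24 mod 4=0
i=3  r:6+8=>14  c:2·0+1=>1
col: 13 vs 1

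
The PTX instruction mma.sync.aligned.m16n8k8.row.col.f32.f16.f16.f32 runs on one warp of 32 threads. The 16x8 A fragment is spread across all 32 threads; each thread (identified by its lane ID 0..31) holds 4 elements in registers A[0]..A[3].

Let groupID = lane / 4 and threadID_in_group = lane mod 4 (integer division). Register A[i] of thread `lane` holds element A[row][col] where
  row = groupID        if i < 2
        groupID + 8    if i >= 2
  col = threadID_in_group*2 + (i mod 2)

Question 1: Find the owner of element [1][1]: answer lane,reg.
4,1

r=1⇒gr=1,Rb=0  c=1⇒th=0,odd=1
L=1*4+0=4  i=0*2+1=1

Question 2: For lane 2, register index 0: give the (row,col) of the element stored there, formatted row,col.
0,4

L=2->gid=2>>2=0, tid=2&3=2
[0]->row 0+0=0  col 2·2+0=4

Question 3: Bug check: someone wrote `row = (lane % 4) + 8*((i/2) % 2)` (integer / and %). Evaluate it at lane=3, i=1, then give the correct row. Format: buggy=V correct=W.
`(lane % 4) + 8*((i/2) % 2)`[3,1]→3
lane 3→3/4=0, 3 mod 4=3
i=1  r:0+0→0  c:2·3+1→7
row: 3 vs 0

buggy=3 correct=0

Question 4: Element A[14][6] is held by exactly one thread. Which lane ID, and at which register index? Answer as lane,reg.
27,2

r=14→G=6,rhi=1  c=6→T=3,p=0
L=6*4+3=27  i=1*2+0=2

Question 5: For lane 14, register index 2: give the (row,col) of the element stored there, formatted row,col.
11,4

L=14->g=14>>2=3, t=14&3=2
[2]->row 3+8=11  col 2·2+0=4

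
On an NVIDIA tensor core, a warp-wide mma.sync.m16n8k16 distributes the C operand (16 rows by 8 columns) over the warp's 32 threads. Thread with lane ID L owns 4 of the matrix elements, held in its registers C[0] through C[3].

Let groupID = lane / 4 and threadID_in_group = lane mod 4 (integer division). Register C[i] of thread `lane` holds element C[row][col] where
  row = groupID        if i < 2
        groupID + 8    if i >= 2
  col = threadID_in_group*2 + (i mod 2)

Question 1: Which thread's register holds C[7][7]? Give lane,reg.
31,1

r:7=>grp=7,rB=0  c:7=>tig=3,lo=1
L=7*4+3=31  i=0*2+1=1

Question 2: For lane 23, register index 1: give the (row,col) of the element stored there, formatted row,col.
lane 23: grp=5 (23/4), tig=3 (23%4)
i=1: r=5+0=5, c=3*2+1=7

5,7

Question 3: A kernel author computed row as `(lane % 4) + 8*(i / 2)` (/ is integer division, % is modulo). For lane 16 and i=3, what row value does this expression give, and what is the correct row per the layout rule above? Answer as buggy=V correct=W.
`(lane % 4) + 8*(i / 2)`[16,3]->8
lane 16: gid=4 (16/4), tid=0 (16%4)
i=3: r=4+8=12, c=0*2+1=1
row: 8 vs 12

buggy=8 correct=12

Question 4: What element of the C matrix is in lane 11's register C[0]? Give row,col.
L=11->g=11>>2=2, t=11&3=3
[0]->row 2+0=2  col 3·2+0=6

2,6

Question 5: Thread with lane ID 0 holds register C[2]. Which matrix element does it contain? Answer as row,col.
lane 0⇒0/4=0, 0 mod 4=0
i=2  r:0+8⇒8  c:2·0+0⇒0

8,0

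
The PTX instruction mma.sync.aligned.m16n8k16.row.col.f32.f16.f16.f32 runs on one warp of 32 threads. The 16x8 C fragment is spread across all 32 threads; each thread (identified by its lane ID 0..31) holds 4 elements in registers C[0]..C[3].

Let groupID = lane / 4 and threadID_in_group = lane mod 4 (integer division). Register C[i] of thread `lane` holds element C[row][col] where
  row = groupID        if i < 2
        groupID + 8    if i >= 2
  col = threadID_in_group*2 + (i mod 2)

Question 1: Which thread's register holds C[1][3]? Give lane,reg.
r:1=>grp=1,rB=0  c:3=>tig=1,lo=1
L=1*4+1=5  i=0*2+1=1

5,1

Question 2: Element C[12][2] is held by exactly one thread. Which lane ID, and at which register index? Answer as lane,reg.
17,2

r: 12->gid=4,r8=1  c: 2->tid=1,i&1=0
L=4*4+1=17  i=1*2+0=2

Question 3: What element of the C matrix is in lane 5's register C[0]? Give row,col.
lane 5: gr=1 (5/4), th=1 (5%4)
i=0: r=1+0=1, c=1*2+0=2

1,2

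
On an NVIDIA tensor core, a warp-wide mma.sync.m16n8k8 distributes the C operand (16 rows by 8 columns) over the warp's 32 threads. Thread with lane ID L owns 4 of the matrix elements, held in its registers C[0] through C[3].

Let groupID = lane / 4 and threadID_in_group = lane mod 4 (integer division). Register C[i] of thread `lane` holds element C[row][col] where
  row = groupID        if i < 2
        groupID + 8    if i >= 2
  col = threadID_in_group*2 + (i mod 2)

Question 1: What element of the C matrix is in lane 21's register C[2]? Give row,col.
13,2

L=21->g=21>>2=5, t=21&3=1
[2]->row 5+8=13  col 1·2+0=2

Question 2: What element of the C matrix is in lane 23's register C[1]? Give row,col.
L=23->gid=23>>2=5, tid=23&3=3
[1]->row 5+0=5  col 3·2+1=7

5,7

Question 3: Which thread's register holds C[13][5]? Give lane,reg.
22,3

r: 13->gid=5,r8=1  c: 5->tid=2,i&1=1
L=5*4+2=22  i=1*2+1=3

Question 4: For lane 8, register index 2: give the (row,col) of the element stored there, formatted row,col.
10,0

lane 8: G=2 (8/4), T=0 (8%4)
i=2: r=2+8=10, c=0*2+0=0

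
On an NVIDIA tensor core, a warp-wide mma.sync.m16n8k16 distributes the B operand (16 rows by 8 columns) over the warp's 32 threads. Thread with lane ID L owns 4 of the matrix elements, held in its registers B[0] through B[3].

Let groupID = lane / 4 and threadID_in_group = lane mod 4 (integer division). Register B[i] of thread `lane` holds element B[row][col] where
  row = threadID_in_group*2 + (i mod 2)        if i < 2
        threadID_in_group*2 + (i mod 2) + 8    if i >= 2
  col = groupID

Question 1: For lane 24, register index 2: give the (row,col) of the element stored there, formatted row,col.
8,6

L=24=>grp=24>>2=6, tig=24&3=0
[2]=>row 0·2+0+8=8  col grp=6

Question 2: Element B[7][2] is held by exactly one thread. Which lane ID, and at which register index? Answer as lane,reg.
c=2->g=2  r=7->rb=0,t=3,b0=1
L=2*4+3=11  i=0*2+1=1

11,1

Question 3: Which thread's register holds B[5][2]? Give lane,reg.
10,1

c=2→G=2  r=5→rhi=0,T=2,p=1
L=2*4+2=10  i=0*2+1=1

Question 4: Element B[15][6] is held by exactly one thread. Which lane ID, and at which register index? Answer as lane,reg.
c:6=>grp=6  r:15=>rB=1,tig=3,lo=1
L=6*4+3=27  i=1*2+1=3

27,3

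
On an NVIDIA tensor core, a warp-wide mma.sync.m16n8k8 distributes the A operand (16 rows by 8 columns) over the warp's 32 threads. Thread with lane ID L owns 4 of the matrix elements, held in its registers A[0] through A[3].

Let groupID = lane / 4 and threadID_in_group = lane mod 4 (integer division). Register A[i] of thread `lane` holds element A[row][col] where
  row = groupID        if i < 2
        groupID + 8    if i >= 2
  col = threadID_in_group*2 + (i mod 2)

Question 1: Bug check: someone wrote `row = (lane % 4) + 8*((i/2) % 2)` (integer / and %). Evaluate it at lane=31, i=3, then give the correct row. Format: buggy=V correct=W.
buggy=11 correct=15

`(lane % 4) + 8*((i/2) % 2)`[31,3]->11
31: gid=7,tid=3
[3] (7+8,3*2+1) = (15,7)
row: 11 vs 15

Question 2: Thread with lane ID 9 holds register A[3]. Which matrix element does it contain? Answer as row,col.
lane 9: gid=2 (9/4), tid=1 (9%4)
i=3: r=2+8=10, c=1*2+1=3

10,3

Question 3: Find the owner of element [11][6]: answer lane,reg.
r: 11->gid=3,r8=1  c: 6->tid=3,i&1=0
L=3*4+3=15  i=1*2+0=2

15,2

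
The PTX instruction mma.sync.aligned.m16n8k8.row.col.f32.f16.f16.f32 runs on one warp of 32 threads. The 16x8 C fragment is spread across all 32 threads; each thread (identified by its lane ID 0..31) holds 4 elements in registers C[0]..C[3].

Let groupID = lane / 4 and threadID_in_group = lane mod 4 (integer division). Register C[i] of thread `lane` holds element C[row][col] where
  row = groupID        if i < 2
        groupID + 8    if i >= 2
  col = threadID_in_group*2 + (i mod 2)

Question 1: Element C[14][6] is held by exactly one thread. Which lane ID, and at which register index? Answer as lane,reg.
r=14→G=6,rhi=1  c=6→T=3,p=0
L=6*4+3=27  i=1*2+0=2

27,2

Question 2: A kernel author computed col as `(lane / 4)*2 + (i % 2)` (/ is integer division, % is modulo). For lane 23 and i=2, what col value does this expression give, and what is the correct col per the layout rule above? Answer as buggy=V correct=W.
`(lane / 4)*2 + (i % 2)`[23,2]→10
23: G=5,T=3
[2] (5+8,3*2+0) = (13,6)
col: 10 vs 6

buggy=10 correct=6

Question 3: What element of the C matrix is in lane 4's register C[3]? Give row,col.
9,1

lane 4->4/4=1, 4 mod 4=0
i=3  r:1+8->9  c:2·0+1->1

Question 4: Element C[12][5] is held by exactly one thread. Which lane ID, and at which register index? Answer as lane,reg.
18,3

r:12=>grp=4,rB=1  c:5=>tig=2,lo=1
L=4*4+2=18  i=1*2+1=3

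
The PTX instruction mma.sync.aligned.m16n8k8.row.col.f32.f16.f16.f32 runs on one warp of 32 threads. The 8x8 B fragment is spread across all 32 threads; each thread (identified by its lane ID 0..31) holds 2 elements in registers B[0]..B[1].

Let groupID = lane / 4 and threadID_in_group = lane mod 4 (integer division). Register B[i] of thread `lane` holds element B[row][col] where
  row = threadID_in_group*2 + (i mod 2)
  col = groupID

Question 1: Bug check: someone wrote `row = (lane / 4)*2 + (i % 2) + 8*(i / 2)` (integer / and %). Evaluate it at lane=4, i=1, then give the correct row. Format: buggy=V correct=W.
buggy=3 correct=1

`(lane / 4)*2 + (i % 2) + 8*(i / 2)`[4,1]⇒3
L=4⇒gr=4>>2=1, th=4&3=0
[1]⇒row 0·2+1=1  col gr=1
row: 3 vs 1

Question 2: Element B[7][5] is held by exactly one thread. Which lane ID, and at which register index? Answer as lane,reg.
c: 5->gid=5  r: 7->tid=3,i&1=1
L=5*4+3=23  i=1=1

23,1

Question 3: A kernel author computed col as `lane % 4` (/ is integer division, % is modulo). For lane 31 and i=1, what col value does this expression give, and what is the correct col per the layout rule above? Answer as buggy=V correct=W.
buggy=3 correct=7

`lane % 4`[31,1]->3
lane 31: g=7 (31/4), t=3 (31%4)
i=1: r=3*2+1=7, c=g=7
col: 3 vs 7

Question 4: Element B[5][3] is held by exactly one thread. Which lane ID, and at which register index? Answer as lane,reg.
c: 3->gid=3  r: 5->tid=2,i&1=1
L=3*4+2=14  i=1=1

14,1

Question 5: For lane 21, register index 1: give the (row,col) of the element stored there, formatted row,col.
lane 21: gr=5 (21/4), th=1 (21%4)
i=1: r=1*2+1=3, c=gr=5

3,5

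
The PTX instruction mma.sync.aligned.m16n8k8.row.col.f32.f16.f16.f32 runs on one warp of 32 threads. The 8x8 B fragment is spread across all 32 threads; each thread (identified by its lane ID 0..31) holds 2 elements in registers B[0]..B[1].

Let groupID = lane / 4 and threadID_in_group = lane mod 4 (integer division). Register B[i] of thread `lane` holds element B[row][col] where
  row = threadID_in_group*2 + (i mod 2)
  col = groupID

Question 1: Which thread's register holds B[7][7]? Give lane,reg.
c: 7->gid=7  r: 7->tid=3,i&1=1
L=7*4+3=31  i=1=1

31,1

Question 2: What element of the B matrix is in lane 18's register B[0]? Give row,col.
lane 18->18/4=4, 18 mod 4=2
i=0  r:2·2+0->4  c:4

4,4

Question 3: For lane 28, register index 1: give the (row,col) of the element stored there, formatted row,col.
1,7

28: grp=7,tig=0
[1] (0*2+1,7) = (1,7)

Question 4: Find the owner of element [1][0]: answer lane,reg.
0,1

c: 0->gid=0  r: 1->tid=0,i&1=1
L=0*4+0=0  i=1=1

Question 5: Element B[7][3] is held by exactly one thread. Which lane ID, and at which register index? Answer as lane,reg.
c: 3->gid=3  r: 7->tid=3,i&1=1
L=3*4+3=15  i=1=1

15,1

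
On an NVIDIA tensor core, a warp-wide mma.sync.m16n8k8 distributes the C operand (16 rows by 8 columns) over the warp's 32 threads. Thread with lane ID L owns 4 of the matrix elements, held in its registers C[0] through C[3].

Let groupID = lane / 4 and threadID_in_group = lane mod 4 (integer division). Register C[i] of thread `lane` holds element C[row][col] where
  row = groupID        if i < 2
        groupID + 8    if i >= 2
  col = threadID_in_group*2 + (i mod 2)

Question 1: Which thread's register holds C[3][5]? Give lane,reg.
14,1

r=3⇒gr=3,Rb=0  c=5⇒th=2,odd=1
L=3*4+2=14  i=0*2+1=1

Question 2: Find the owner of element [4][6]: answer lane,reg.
19,0

r=4->g=4,rb=0  c=6->t=3,b0=0
L=4*4+3=19  i=0*2+0=0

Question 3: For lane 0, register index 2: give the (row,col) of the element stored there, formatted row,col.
8,0

L=0=>grp=0>>2=0, tig=0&3=0
[2]=>row 0+8=8  col 0·2+0=0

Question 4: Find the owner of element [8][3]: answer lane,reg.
r=8⇒gr=0,Rb=1  c=3⇒th=1,odd=1
L=0*4+1=1  i=1*2+1=3

1,3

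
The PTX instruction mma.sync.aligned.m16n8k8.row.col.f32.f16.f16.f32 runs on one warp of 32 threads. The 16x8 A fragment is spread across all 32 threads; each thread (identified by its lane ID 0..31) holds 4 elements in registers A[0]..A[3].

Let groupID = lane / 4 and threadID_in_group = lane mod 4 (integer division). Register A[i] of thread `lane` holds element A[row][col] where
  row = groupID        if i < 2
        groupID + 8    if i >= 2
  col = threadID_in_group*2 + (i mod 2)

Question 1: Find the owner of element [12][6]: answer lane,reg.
r=12->g=4,rb=1  c=6->t=3,b0=0
L=4*4+3=19  i=1*2+0=2

19,2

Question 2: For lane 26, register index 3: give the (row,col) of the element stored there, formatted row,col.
14,5

lane 26: gr=6 (26/4), th=2 (26%4)
i=3: r=6+8=14, c=2*2+1=5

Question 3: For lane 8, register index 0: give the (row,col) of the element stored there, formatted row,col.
2,0

8: g=2,t=0
[0] (2+0,0*2+0) = (2,0)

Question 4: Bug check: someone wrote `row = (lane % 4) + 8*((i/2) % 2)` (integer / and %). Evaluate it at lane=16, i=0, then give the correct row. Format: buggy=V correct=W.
`(lane % 4) + 8*((i/2) % 2)`[16,0]=>0
lane 16=>16/4=4, 16 mod 4=0
i=0  r:4+0=>4  c:2·0+0=>0
row: 0 vs 4

buggy=0 correct=4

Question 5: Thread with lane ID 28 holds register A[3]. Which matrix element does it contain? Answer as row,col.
15,1

lane 28: gr=7 (28/4), th=0 (28%4)
i=3: r=7+8=15, c=0*2+1=1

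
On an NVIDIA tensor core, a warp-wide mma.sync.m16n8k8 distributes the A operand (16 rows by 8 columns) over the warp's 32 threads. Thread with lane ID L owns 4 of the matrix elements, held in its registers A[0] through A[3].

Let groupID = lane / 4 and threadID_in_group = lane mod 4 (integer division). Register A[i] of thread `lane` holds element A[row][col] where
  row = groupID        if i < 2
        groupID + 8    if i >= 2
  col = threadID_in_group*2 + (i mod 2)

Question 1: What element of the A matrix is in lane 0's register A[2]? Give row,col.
8,0

L=0->gid=0>>2=0, tid=0&3=0
[2]->row 0+8=8  col 0·2+0=0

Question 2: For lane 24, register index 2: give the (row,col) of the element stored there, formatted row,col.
14,0

L=24=>grp=24>>2=6, tig=24&3=0
[2]=>row 6+8=14  col 0·2+0=0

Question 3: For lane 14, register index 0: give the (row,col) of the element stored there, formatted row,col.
lane 14⇒14/4=3, 14 mod 4=2
i=0  r:3+0⇒3  c:2·2+0⇒4

3,4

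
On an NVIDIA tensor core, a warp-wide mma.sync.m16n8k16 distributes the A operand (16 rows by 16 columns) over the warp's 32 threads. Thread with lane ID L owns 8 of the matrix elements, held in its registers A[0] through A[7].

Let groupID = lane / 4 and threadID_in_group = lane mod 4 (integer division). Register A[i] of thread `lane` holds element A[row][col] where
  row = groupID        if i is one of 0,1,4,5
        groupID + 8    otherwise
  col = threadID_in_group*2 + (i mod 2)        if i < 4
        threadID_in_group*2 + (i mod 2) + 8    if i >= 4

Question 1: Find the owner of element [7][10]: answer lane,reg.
29,4

r=7→G=7,rhi=0  c=10→chi=1,T=1,p=0
L=7*4+1=29  i=1*4+0*2+0=4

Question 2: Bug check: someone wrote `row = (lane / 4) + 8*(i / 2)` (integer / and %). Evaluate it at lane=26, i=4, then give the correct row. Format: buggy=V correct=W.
buggy=22 correct=6

`(lane / 4) + 8*(i / 2)`[26,4]=>22
26: grp=6,tig=2
[4] (6+0,2*2+0+8) = (6,12)
row: 22 vs 6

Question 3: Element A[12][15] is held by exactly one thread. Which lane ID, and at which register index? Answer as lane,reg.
r:12=>grp=4,rB=1  c:15=>cB=1,tig=3,lo=1
L=4*4+3=19  i=1*4+1*2+1=7

19,7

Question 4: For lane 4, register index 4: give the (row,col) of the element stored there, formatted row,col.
1,8

L=4→G=4>>2=1, T=4&3=0
[4]→row 1+0=1  col 0·2+0+8=8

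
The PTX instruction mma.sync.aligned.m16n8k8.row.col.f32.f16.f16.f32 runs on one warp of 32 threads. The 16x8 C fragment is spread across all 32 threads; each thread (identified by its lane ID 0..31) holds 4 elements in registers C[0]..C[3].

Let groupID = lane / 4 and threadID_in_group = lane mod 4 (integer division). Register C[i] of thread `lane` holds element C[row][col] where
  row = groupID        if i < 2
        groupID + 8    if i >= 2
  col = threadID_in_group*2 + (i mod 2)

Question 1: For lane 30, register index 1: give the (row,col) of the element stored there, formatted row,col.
lane 30=>30/4=7, 30 mod 4=2
i=1  r:7+0=>7  c:2·2+1=>5

7,5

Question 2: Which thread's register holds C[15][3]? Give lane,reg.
r: 15->gid=7,r8=1  c: 3->tid=1,i&1=1
L=7*4+1=29  i=1*2+1=3

29,3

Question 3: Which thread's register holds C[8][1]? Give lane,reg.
0,3

r=8→G=0,rhi=1  c=1→T=0,p=1
L=0*4+0=0  i=1*2+1=3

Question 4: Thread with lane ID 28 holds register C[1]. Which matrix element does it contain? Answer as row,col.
7,1

lane 28: gid=7 (28/4), tid=0 (28%4)
i=1: r=7+0=7, c=0*2+1=1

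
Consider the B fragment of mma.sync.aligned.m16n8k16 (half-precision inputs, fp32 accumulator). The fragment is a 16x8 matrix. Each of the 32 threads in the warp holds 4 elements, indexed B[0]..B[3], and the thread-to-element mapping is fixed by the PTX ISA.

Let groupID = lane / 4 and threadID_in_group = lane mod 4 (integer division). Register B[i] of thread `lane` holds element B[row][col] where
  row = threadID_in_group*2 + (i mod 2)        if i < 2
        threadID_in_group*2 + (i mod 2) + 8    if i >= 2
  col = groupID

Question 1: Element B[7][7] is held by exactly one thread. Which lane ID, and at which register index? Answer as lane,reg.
c:7=>grp=7  r:7=>rB=0,tig=3,lo=1
L=7*4+3=31  i=0*2+1=1

31,1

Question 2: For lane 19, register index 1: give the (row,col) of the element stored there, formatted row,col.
7,4

lane 19: grp=4 (19/4), tig=3 (19%4)
i=1: r=3*2+1+0=7, c=grp=4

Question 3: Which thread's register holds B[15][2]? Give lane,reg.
11,3

c:2=>grp=2  r:15=>rB=1,tig=3,lo=1
L=2*4+3=11  i=1*2+1=3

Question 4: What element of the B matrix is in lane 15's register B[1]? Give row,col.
7,3

lane 15=>15/4=3, 15 mod 4=3
i=1  r:2·3+1+0=>7  c:3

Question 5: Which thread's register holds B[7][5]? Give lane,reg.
23,1

c: 5->gid=5  r: 7->r8=0,tid=3,i&1=1
L=5*4+3=23  i=0*2+1=1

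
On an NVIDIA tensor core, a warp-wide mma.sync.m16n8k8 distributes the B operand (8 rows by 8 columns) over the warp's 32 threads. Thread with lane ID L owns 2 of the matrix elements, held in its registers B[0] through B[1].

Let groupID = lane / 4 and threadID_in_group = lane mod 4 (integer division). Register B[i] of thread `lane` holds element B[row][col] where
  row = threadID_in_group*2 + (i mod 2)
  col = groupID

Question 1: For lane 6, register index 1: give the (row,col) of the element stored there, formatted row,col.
5,1

lane 6⇒6/4=1, 6 mod 4=2
i=1  r:2·2+1⇒5  c:1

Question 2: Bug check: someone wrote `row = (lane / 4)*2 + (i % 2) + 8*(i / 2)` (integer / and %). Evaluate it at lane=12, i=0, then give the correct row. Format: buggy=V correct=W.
`(lane / 4)*2 + (i % 2) + 8*(i / 2)`[12,0]→6
12: G=3,T=0
[0] (0*2+0,3) = (0,3)
row: 6 vs 0

buggy=6 correct=0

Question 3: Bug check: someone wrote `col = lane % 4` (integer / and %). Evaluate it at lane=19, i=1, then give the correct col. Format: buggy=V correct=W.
`lane % 4`[19,1]->3
lane 19->19/4=4, 19 mod 4=3
i=1  r:2·3+1->7  c:4
col: 3 vs 4

buggy=3 correct=4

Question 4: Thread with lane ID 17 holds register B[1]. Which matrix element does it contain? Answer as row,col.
lane 17⇒17/4=4, 17 mod 4=1
i=1  r:2·1+1⇒3  c:4

3,4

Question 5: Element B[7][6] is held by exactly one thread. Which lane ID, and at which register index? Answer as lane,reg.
c=6→G=6  r=7→T=3,p=1
L=6*4+3=27  i=1=1

27,1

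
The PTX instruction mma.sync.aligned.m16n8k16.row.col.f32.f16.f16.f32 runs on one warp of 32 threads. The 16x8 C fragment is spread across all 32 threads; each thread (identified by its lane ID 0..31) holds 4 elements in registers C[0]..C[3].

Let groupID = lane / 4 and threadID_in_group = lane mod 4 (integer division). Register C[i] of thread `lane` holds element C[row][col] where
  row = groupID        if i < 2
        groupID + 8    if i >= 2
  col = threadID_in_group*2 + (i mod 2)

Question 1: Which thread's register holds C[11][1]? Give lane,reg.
r=11->g=3,rb=1  c=1->t=0,b0=1
L=3*4+0=12  i=1*2+1=3

12,3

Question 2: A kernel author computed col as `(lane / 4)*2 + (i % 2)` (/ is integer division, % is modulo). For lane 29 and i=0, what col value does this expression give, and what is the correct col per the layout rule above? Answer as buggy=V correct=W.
buggy=14 correct=2

`(lane / 4)*2 + (i % 2)`[29,0]->14
L=29->gid=29>>2=7, tid=29&3=1
[0]->row 7+0=7  col 1·2+0=2
col: 14 vs 2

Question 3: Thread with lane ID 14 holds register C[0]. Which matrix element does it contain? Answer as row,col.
3,4

L=14->gid=14>>2=3, tid=14&3=2
[0]->row 3+0=3  col 2·2+0=4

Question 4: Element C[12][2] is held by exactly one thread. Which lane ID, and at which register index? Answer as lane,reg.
17,2

r:12=>grp=4,rB=1  c:2=>tig=1,lo=0
L=4*4+1=17  i=1*2+0=2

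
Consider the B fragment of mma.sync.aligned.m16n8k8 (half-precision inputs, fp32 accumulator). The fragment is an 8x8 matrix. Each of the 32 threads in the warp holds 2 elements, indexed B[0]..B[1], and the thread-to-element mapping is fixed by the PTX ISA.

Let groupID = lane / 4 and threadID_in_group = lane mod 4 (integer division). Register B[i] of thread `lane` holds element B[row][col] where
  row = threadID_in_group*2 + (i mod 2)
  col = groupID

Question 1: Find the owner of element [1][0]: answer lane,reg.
c:0=>grp=0  r:1=>tig=0,lo=1
L=0*4+0=0  i=1=1

0,1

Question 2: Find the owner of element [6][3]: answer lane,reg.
c=3->g=3  r=6->t=3,b0=0
L=3*4+3=15  i=0=0

15,0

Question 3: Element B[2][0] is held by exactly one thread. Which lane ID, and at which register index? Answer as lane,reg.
1,0

c=0→G=0  r=2→T=1,p=0
L=0*4+1=1  i=0=0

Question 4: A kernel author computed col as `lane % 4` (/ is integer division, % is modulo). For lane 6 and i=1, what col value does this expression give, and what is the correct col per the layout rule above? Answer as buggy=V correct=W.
`lane % 4`[6,1]→2
lane 6→6/4=1, 6 mod 4=2
i=1  r:2·2+1→5  c:1
col: 2 vs 1

buggy=2 correct=1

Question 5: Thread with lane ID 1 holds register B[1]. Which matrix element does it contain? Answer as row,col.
lane 1=>1/4=0, 1 mod 4=1
i=1  r:2·1+1=>3  c:0

3,0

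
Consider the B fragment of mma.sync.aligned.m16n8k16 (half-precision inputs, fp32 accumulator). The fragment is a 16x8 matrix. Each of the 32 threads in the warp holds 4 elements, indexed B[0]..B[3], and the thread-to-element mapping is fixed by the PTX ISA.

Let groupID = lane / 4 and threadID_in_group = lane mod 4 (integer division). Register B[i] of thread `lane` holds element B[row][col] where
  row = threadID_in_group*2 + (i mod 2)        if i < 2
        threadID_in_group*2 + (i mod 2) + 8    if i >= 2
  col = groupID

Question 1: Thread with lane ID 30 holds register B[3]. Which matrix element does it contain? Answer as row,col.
lane 30: g=7 (30/4), t=2 (30%4)
i=3: r=2*2+1+8=13, c=g=7

13,7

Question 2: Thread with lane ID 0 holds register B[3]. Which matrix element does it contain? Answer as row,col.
0: g=0,t=0
[3] (0*2+1+8,0) = (9,0)

9,0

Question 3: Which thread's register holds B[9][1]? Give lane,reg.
4,3

c:1=>grp=1  r:9=>rB=1,tig=0,lo=1
L=1*4+0=4  i=1*2+1=3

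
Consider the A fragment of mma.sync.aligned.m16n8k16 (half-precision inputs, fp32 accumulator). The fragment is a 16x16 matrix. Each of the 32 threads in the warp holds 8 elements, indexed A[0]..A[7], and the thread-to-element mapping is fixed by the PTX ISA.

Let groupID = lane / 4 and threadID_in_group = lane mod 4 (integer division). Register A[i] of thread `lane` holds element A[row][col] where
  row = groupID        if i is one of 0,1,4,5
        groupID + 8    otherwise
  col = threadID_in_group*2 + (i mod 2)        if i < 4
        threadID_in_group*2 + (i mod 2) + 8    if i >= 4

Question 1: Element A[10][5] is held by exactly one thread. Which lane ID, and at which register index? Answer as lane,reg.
r: 10->gid=2,r8=1  c: 5->c8=0,tid=2,i&1=1
L=2*4+2=10  i=0*4+1*2+1=3

10,3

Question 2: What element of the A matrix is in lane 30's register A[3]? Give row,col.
lane 30=>30/4=7, 30 mod 4=2
i=3  r:7+8=>15  c:2·2+1+0=>5

15,5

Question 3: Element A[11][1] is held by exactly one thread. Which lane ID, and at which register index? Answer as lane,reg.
r=11⇒gr=3,Rb=1  c=1⇒Cb=0,th=0,odd=1
L=3*4+0=12  i=0*4+1*2+1=3

12,3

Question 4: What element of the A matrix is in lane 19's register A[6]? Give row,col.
12,14

lane 19: G=4 (19/4), T=3 (19%4)
i=6: r=4+8=12, c=3*2+0+8=14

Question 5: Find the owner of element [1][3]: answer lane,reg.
r=1⇒gr=1,Rb=0  c=3⇒Cb=0,th=1,odd=1
L=1*4+1=5  i=0*4+0*2+1=1

5,1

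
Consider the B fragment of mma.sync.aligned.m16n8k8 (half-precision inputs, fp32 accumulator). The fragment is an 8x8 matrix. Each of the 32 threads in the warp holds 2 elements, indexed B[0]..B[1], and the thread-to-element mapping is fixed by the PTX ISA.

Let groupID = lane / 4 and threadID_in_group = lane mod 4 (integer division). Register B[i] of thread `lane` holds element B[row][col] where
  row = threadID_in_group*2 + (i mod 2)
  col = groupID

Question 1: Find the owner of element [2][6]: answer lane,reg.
25,0

c:6=>grp=6  r:2=>tig=1,lo=0
L=6*4+1=25  i=0=0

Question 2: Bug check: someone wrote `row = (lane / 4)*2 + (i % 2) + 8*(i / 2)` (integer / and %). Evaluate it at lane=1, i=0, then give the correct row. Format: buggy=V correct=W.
buggy=0 correct=2

`(lane / 4)*2 + (i % 2) + 8*(i / 2)`[1,0]->0
lane 1->1/4=0, 1 mod 4=1
i=0  r:2·1+0->2  c:0
row: 0 vs 2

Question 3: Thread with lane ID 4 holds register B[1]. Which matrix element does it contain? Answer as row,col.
L=4→G=4>>2=1, T=4&3=0
[1]→row 0·2+1=1  col G=1

1,1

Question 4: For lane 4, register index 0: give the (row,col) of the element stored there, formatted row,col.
0,1

4: gr=1,th=0
[0] (0*2+0,1) = (0,1)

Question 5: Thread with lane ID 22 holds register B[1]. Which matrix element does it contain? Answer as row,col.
lane 22: G=5 (22/4), T=2 (22%4)
i=1: r=2*2+1=5, c=G=5

5,5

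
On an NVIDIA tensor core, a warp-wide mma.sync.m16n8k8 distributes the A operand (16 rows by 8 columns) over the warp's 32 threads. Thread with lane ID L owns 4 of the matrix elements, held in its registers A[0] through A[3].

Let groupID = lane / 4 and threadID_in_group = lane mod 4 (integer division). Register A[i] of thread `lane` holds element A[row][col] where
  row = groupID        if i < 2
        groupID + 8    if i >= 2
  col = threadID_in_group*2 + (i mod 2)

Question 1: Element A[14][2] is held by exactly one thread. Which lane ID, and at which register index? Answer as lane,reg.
r=14⇒gr=6,Rb=1  c=2⇒th=1,odd=0
L=6*4+1=25  i=1*2+0=2

25,2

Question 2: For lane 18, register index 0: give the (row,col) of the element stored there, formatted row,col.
18: gr=4,th=2
[0] (4+0,2*2+0) = (4,4)

4,4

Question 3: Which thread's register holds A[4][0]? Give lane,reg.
16,0

r=4⇒gr=4,Rb=0  c=0⇒th=0,odd=0
L=4*4+0=16  i=0*2+0=0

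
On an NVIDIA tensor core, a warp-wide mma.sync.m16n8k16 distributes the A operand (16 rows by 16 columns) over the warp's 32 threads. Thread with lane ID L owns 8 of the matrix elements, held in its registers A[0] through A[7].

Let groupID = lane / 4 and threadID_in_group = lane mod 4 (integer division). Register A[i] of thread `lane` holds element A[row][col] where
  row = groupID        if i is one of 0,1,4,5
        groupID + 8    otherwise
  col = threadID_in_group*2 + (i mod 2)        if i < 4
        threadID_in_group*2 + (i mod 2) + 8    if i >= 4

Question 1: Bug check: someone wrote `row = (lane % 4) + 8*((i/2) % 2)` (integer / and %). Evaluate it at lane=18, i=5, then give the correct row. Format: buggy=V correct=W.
`(lane % 4) + 8*((i/2) % 2)`[18,5]→2
L=18→G=18>>2=4, T=18&3=2
[5]→row 4+0=4  col 2·2+1+8=13
row: 2 vs 4

buggy=2 correct=4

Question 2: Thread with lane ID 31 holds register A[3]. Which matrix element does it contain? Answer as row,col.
15,7

lane 31: g=7 (31/4), t=3 (31%4)
i=3: r=7+8=15, c=3*2+1+0=7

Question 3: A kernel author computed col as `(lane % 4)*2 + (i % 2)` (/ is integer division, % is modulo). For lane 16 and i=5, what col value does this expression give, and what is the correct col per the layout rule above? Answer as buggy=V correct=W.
`(lane % 4)*2 + (i % 2)`[16,5]→1
lane 16→16/4=4, 16 mod 4=0
i=5  r:4+0→4  c:2·0+1+8→9
col: 1 vs 9

buggy=1 correct=9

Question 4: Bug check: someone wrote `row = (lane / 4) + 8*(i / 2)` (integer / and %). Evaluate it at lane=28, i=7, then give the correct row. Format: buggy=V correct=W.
`(lane / 4) + 8*(i / 2)`[28,7]=>31
lane 28: grp=7 (28/4), tig=0 (28%4)
i=7: r=7+8=15, c=0*2+1+8=9
row: 31 vs 15

buggy=31 correct=15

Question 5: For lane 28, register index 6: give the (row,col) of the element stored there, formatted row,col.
lane 28: gr=7 (28/4), th=0 (28%4)
i=6: r=7+8=15, c=0*2+0+8=8

15,8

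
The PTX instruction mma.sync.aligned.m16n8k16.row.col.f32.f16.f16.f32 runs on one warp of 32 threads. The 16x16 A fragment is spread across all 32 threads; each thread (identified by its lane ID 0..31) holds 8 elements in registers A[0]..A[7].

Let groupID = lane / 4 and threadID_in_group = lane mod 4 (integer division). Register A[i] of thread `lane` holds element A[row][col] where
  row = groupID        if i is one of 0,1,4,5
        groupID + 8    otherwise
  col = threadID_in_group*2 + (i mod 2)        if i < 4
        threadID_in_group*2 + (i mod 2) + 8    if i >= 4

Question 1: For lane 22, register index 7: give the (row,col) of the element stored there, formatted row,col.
13,13

22: G=5,T=2
[7] (5+8,2*2+1+8) = (13,13)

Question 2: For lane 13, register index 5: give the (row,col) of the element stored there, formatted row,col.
3,11

lane 13: gr=3 (13/4), th=1 (13%4)
i=5: r=3+0=3, c=1*2+1+8=11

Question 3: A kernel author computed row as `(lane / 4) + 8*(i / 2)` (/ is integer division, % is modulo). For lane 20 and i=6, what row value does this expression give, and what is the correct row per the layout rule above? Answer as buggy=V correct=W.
buggy=29 correct=13

`(lane / 4) + 8*(i / 2)`[20,6]->29
lane 20->20/4=5, 20 mod 4=0
i=6  r:5+8->13  c:2·0+0+8->8
row: 29 vs 13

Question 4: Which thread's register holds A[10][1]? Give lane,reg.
r=10⇒gr=2,Rb=1  c=1⇒Cb=0,th=0,odd=1
L=2*4+0=8  i=0*4+1*2+1=3

8,3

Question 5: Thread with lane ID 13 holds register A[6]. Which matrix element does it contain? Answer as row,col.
11,10

lane 13: G=3 (13/4), T=1 (13%4)
i=6: r=3+8=11, c=1*2+0+8=10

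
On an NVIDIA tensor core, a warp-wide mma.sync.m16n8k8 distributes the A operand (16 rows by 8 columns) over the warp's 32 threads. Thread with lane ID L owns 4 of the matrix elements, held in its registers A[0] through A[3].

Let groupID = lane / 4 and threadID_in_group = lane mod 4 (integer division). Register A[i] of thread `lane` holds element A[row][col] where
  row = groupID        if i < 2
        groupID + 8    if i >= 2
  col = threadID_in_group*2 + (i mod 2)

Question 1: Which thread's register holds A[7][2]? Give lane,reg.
r: 7->gid=7,r8=0  c: 2->tid=1,i&1=0
L=7*4+1=29  i=0*2+0=0

29,0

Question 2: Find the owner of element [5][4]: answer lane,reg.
22,0

r=5->g=5,rb=0  c=4->t=2,b0=0
L=5*4+2=22  i=0*2+0=0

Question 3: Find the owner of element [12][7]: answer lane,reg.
19,3

r=12->g=4,rb=1  c=7->t=3,b0=1
L=4*4+3=19  i=1*2+1=3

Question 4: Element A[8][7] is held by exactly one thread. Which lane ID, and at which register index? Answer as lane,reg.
r=8→G=0,rhi=1  c=7→T=3,p=1
L=0*4+3=3  i=1*2+1=3

3,3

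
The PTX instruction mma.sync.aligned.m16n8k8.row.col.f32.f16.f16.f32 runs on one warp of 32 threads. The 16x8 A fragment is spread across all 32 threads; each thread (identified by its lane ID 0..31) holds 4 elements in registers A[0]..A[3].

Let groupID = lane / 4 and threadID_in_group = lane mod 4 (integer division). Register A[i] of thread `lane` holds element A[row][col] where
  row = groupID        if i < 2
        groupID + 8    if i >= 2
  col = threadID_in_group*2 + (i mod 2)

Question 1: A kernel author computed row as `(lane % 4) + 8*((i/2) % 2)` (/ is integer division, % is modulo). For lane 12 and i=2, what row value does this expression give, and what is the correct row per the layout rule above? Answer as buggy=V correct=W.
`(lane % 4) + 8*((i/2) % 2)`[12,2]→8
lane 12: G=3 (12/4), T=0 (12%4)
i=2: r=3+8=11, c=0*2+0=0
row: 8 vs 11

buggy=8 correct=11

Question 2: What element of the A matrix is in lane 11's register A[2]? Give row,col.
L=11⇒gr=11>>2=2, th=11&3=3
[2]⇒row 2+8=10  col 3·2+0=6

10,6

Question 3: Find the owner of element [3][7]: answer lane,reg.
r=3→G=3,rhi=0  c=7→T=3,p=1
L=3*4+3=15  i=0*2+1=1

15,1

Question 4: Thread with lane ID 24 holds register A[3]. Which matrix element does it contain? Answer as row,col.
lane 24→24/4=6, 24 mod 4=0
i=3  r:6+8→14  c:2·0+1→1

14,1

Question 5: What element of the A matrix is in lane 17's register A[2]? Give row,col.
12,2

17: gr=4,th=1
[2] (4+8,1*2+0) = (12,2)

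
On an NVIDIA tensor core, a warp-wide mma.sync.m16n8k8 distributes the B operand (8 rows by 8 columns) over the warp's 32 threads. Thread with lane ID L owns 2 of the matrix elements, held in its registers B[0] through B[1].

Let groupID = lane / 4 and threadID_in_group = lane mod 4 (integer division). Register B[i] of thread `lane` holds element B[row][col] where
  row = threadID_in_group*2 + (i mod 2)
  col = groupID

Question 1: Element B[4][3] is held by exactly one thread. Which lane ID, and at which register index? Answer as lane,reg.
c:3=>grp=3  r:4=>tig=2,lo=0
L=3*4+2=14  i=0=0

14,0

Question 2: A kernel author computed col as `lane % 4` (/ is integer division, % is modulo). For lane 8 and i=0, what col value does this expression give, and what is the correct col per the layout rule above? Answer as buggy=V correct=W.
`lane % 4`[8,0]=>0
8: grp=2,tig=0
[0] (0*2+0,2) = (0,2)
col: 0 vs 2

buggy=0 correct=2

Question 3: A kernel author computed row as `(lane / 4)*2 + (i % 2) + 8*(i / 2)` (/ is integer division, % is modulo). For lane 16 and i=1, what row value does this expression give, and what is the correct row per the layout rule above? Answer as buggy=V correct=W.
`(lane / 4)*2 + (i % 2) + 8*(i / 2)`[16,1]->9
lane 16->16/4=4, 16 mod 4=0
i=1  r:2·0+1->1  c:4
row: 9 vs 1

buggy=9 correct=1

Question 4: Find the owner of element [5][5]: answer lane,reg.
22,1

c=5->g=5  r=5->t=2,b0=1
L=5*4+2=22  i=1=1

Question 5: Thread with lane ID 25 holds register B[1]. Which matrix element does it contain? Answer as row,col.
25: grp=6,tig=1
[1] (1*2+1,6) = (3,6)

3,6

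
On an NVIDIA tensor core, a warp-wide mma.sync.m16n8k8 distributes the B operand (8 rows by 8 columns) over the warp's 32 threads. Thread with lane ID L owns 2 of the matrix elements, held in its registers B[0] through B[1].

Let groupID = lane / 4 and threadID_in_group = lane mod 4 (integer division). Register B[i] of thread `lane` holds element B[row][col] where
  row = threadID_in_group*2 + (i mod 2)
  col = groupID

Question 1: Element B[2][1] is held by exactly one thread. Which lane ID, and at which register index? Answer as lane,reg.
c:1=>grp=1  r:2=>tig=1,lo=0
L=1*4+1=5  i=0=0

5,0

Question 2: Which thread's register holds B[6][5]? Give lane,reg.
23,0

c=5->g=5  r=6->t=3,b0=0
L=5*4+3=23  i=0=0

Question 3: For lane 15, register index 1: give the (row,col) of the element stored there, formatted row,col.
lane 15: gid=3 (15/4), tid=3 (15%4)
i=1: r=3*2+1=7, c=gid=3

7,3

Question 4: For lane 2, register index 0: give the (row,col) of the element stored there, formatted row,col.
4,0

2: grp=0,tig=2
[0] (2*2+0,0) = (4,0)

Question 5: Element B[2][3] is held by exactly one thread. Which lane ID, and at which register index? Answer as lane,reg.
13,0

c=3→G=3  r=2→T=1,p=0
L=3*4+1=13  i=0=0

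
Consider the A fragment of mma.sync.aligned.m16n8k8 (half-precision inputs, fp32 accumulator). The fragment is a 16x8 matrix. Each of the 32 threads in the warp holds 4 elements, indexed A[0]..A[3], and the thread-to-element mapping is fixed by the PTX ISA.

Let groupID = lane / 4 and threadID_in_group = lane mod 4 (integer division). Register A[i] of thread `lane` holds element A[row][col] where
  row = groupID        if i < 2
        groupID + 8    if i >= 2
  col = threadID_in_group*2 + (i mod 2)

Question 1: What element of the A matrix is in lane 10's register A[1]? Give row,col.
lane 10: grp=2 (10/4), tig=2 (10%4)
i=1: r=2+0=2, c=2*2+1=5

2,5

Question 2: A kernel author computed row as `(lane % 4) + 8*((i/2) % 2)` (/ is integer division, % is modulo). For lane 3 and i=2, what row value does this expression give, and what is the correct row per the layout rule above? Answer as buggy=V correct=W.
buggy=11 correct=8

`(lane % 4) + 8*((i/2) % 2)`[3,2]⇒11
3: gr=0,th=3
[2] (0+8,3*2+0) = (8,6)
row: 11 vs 8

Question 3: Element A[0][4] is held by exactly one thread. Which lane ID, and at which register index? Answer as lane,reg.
r=0⇒gr=0,Rb=0  c=4⇒th=2,odd=0
L=0*4+2=2  i=0*2+0=0

2,0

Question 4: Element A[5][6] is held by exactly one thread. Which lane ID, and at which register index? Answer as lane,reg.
r: 5->gid=5,r8=0  c: 6->tid=3,i&1=0
L=5*4+3=23  i=0*2+0=0

23,0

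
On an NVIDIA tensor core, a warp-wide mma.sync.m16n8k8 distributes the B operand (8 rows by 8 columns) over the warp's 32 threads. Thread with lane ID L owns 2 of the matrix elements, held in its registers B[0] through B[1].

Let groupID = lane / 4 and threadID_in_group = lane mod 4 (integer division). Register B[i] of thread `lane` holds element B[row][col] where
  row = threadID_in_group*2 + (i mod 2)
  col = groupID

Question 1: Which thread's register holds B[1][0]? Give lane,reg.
0,1

c=0⇒gr=0  r=1⇒th=0,odd=1
L=0*4+0=0  i=1=1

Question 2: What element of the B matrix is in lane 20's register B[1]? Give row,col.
1,5

20: gid=5,tid=0
[1] (0*2+1,5) = (1,5)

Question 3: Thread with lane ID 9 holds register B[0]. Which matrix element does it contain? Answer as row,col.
lane 9→9/4=2, 9 mod 4=1
i=0  r:2·1+0→2  c:2

2,2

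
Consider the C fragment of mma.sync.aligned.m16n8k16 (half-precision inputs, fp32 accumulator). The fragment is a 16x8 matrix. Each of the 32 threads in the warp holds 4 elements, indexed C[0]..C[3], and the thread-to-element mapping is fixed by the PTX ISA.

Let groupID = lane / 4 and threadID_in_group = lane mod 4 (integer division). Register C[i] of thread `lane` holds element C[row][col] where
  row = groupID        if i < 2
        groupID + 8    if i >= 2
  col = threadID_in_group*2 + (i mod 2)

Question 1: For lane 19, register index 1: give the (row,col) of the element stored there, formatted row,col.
19: g=4,t=3
[1] (4+0,3*2+1) = (4,7)

4,7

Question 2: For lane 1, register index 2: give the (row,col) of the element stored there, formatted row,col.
8,2

1: gid=0,tid=1
[2] (0+8,1*2+0) = (8,2)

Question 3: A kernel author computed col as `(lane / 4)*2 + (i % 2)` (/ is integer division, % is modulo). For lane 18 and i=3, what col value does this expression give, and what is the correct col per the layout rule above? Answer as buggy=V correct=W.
buggy=9 correct=5

`(lane / 4)*2 + (i % 2)`[18,3]⇒9
18: gr=4,th=2
[3] (4+8,2*2+1) = (12,5)
col: 9 vs 5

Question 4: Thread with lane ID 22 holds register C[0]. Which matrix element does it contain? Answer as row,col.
5,4

lane 22⇒22/4=5, 22 mod 4=2
i=0  r:5+0⇒5  c:2·2+0⇒4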